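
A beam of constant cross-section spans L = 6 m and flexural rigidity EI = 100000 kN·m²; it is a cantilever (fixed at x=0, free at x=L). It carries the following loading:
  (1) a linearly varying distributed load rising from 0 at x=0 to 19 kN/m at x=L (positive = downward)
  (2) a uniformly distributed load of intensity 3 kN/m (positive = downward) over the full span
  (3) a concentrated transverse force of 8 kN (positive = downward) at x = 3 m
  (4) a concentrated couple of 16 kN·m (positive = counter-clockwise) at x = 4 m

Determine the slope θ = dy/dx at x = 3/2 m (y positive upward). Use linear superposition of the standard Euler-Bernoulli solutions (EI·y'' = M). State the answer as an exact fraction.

Load 1 — triangular load w₀=19 kN/m (0→w₀ over full span):
  θ_1 = (w₀Lx²/4-w₀L²x/3-w₀x⁴/(24L))/EI = (19·6·(3/2)²/4-19·6²·(3/2)/3-19·(3/2)⁴/(24·6))/100000 = -71307/25600000 rad
Load 2 — uniform load w=3 kN/m over full span:
  θ_2 = -wx(x²-3Lx+3L²)/(6EI) = -3·(3/2)·((3/2)²-3·6·(3/2)+3·6²)/(6·100000) = -999/1600000 rad
Load 3 — point force P=8 kN at a=3 m (b=L-a=3):
  θ_3 = -Px(2a-x)/(2EI)  [x≤a] = -8·(3/2)·(2·3-(3/2))/(2·100000) = -27/100000 rad
Load 4 — applied couple M₀=16 kN·m at a=4 m (b=L-a=2):
  θ_4 = M₀x/EI  [x≤a] = 16·(3/2)/100000 = 3/12500 rad
Superposition: θ = Σ θ_i = -88059/25600000 rad ≈ -0.003440 rad

θ(3/2) = -88059/25600000 rad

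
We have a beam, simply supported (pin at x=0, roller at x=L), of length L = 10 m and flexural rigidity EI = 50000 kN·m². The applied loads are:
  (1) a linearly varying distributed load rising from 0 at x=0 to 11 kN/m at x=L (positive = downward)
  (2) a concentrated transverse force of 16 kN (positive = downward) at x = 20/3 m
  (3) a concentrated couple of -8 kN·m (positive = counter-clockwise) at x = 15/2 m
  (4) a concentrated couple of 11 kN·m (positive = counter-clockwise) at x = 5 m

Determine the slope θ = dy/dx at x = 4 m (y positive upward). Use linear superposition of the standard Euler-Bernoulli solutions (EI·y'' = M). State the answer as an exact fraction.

θ(4) = -6911/3240000 rad

Load 1 — triangular load w₀=11 kN/m (0→w₀ over full span):
  θ_1 = -w₀(7L⁴-30L²x²+15x⁴)/(360LEI) = -11·(7·10⁴-30·10²·4²+15·4⁴)/(360·10·50000) = -3553/2250000 rad
Load 2 — point force P=16 kN at a=20/3 m (b=L-a=10/3):
  θ_2 = -Pb(L²-b²-3x²)/(6LEI)  [x≤a] = -16·(10/3)·(10²-(10/3)²-3·4²)/(6·10·50000) = -184/253125 rad
Load 3 — applied couple M₀=-8 kN·m at a=15/2 m (b=L-a=5/2):
  θ_3 = (M₀x²/(2L)+C₁)/EI  [x≤a] with C₁=M₀(3b²-L²)/(6L)=65/6 = ((-8)·4²/(2·10)+(65/6))/50000 = 133/1500000 rad
Load 4 — applied couple M₀=11 kN·m at a=5 m (b=L-a=5):
  θ_4 = (M₀x²/(2L)+C₁)/EI  [x≤a] with C₁=M₀(3b²-L²)/(6L)=-55/12 = (11·4²/(2·10)+(-55/12))/50000 = 253/3000000 rad
Superposition: θ = Σ θ_i = -6911/3240000 rad ≈ -0.002133 rad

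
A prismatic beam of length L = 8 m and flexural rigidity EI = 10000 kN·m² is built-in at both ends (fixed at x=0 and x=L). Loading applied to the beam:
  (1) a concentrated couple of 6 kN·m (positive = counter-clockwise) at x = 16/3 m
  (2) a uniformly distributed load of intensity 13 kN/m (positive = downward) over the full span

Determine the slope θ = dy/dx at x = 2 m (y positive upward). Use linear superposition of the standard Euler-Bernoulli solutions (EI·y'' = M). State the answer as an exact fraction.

Load 1 — applied couple M₀=6 kN·m at a=16/3 m (b=L-a=8/3):
  θ_1 = (R_Ax²/2 - M_Ax)/EI  [x≤a] with R_A=1, M_A=2 = (1·2²/2 - 2·2)/10000 = -1/5000 rad
Load 2 — uniform load w=13 kN/m over full span:
  θ_2 = -wx(L-x)(L-2x)/(12EI) = -13·2·(8-2)·(8-2·2)/(12·10000) = -13/2500 rad
Superposition: θ = Σ θ_i = -27/5000 rad ≈ -0.005400 rad

θ(2) = -27/5000 rad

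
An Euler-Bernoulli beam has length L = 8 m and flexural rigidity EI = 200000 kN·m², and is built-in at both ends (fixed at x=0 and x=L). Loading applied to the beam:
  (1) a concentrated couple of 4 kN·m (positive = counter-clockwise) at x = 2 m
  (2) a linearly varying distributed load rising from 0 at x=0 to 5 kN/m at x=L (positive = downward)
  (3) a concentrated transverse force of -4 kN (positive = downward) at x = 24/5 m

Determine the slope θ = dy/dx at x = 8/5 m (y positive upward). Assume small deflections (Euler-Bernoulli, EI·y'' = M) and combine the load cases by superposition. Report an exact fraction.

Load 1 — applied couple M₀=4 kN·m at a=2 m (b=L-a=6):
  θ_1 = (R_Ax²/2 - M_Ax)/EI  [x≤a] with R_A=9/16, M_A=-3/4 = ((9/16)·(8/5)²/2 - (-3/4)·(8/5))/200000 = 3/312500 rad
Load 2 — triangular load w₀=5 kN/m (0→w₀ over full span):
  θ_2 = -w₀(2x(L-x)(L-2x)(x+2L)+x²(L-x)²)/(120LEI) = -5·(2·(8/5)·(8-(8/5))·(8-2·(8/5))·((8/5)+2·8)+(8/5)²·(8-(8/5))²)/(120·8·200000) = -56/1171875 rad
Load 3 — point force P=-4 kN at a=24/5 m (b=L-a=16/5):
  θ_3 = -Pb²x(2aL-(3a+b)x)/(2L³EI)  [x≤a] = -(-4)·(16/5)²·(8/5)·(2·(24/5)·8-(3·(24/5)+(16/5))·(8/5))/(2·8³·200000) = 152/9765625 rad
Superposition: θ = Σ θ_i = -2651/117187500 rad ≈ -0.000023 rad

θ(8/5) = -2651/117187500 rad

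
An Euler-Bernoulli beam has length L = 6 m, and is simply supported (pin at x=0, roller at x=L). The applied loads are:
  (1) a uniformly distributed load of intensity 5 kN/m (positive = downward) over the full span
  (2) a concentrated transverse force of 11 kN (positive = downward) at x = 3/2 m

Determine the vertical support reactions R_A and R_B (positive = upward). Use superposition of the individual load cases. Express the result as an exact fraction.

R_A = 93/4 kN, R_B = 71/4 kN

Load 1 — uniform load w=5 kN/m over full span:
  R_A = wL/2 = 5·6/2 = 15 kN
  R_B = wL/2 = 5·6/2 = 15 kN
Load 2 — point force P=11 kN at a=3/2 m (b=L-a=9/2):
  R_A = Pb/L = 11·(9/2)/6 = 33/4 kN
  R_B = Pa/L = 11·(3/2)/6 = 11/4 kN
Superposition: R_A = 93/4 kN, R_B = 71/4 kN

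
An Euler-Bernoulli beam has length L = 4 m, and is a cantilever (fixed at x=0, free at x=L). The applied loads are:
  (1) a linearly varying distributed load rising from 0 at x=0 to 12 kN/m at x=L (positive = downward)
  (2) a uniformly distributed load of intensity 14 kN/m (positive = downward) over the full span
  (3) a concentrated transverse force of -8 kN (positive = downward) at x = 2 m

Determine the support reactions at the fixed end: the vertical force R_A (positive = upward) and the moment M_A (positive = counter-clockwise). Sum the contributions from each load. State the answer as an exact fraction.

R_A = 72 kN, M_A = 160 kN·m

Load 1 — triangular load w₀=12 kN/m (0→w₀ over full span):
  R_A = w₀L/2 = 12·4/2 = 24 kN
  M_A = w₀L²/3 = 12·4²/3 = 64 kN·m
Load 2 — uniform load w=14 kN/m over full span:
  R_A = wL = 14·4 = 56 kN
  M_A = wL²/2 = 14·4²/2 = 112 kN·m
Load 3 — point force P=-8 kN at a=2 m (b=L-a=2):
  R_A = P = (-8) = -8 kN
  M_A = Pa = (-8)·2 = -16 kN·m
Superposition: R_A = 72 kN, M_A = 160 kN·m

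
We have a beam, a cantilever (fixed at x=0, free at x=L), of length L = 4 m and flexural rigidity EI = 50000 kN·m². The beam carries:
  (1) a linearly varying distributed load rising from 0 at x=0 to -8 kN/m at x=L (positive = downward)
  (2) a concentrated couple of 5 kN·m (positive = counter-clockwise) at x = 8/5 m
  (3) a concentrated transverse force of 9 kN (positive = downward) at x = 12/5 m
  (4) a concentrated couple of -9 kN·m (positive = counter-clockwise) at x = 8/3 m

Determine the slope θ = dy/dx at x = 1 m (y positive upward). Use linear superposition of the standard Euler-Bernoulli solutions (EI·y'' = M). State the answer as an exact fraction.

Load 1 — triangular load w₀=-8 kN/m (0→w₀ over full span):
  θ_1 = (w₀Lx²/4-w₀L²x/3-w₀x⁴/(24L))/EI = ((-8)·4·1²/4-(-8)·4²·1/3-(-8)·1⁴/(24·4))/50000 = 139/200000 rad
Load 2 — applied couple M₀=5 kN·m at a=8/5 m (b=L-a=12/5):
  θ_2 = M₀x/EI  [x≤a] = 5·1/50000 = 1/10000 rad
Load 3 — point force P=9 kN at a=12/5 m (b=L-a=8/5):
  θ_3 = -Px(2a-x)/(2EI)  [x≤a] = -9·1·(2·(12/5)-1)/(2·50000) = -171/500000 rad
Load 4 — applied couple M₀=-9 kN·m at a=8/3 m (b=L-a=4/3):
  θ_4 = M₀x/EI  [x≤a] = (-9)·1/50000 = -9/50000 rad
Superposition: θ = Σ θ_i = 273/1000000 rad ≈ 0.000273 rad

θ(1) = 273/1000000 rad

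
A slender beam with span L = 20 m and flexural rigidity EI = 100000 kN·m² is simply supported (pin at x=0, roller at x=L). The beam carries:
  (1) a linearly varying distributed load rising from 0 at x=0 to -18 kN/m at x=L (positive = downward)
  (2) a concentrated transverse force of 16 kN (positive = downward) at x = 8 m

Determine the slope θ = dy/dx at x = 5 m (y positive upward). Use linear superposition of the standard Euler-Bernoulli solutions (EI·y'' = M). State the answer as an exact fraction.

θ(5) = 142707/8000000 rad

Load 1 — triangular load w₀=-18 kN/m (0→w₀ over full span):
  θ_1 = -w₀(7L⁴-30L²x²+15x⁴)/(360LEI) = -(-18)·(7·20⁴-30·20²·5²+15·5⁴)/(360·20·100000) = 1327/64000 rad
Load 2 — point force P=16 kN at a=8 m (b=L-a=12):
  θ_2 = -Pb(L²-b²-3x²)/(6LEI)  [x≤a] = -16·12·(20²-12²-3·5²)/(6·20·100000) = -181/62500 rad
Superposition: θ = Σ θ_i = 142707/8000000 rad ≈ 0.017838 rad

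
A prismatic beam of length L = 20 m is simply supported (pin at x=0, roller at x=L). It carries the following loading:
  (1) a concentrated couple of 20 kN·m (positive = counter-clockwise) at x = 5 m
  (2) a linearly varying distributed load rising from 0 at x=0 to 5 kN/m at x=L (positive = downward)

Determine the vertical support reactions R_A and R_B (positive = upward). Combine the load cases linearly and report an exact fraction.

Load 1 — applied couple M₀=20 kN·m at a=5 m (b=L-a=15):
  R_A = M₀/L = 20/20 = 1 kN
  R_B = -M₀/L = -20/20 = -1 kN
Load 2 — triangular load w₀=5 kN/m (0→w₀ over full span):
  R_A = w₀L/6 = 5·20/6 = 50/3 kN
  R_B = w₀L/3 = 5·20/3 = 100/3 kN
Superposition: R_A = 53/3 kN, R_B = 97/3 kN

R_A = 53/3 kN, R_B = 97/3 kN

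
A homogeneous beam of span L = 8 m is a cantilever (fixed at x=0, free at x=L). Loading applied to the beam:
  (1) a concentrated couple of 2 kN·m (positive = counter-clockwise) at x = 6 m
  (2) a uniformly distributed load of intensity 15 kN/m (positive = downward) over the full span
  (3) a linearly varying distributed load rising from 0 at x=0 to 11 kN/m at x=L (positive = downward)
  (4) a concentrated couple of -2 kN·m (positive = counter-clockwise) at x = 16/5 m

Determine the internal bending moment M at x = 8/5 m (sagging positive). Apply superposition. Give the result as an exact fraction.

Load 1 — applied couple M₀=2 kN·m at a=6 m (b=L-a=2):
  M_1 = M₀  [x≤a] = 2 = 2 kN·m
Load 2 — uniform load w=15 kN/m over full span:
  M_2 = -w(L-x)²/2 = -15·(8-(8/5))²/2 = -1536/5 kN·m
Load 3 — triangular load w₀=11 kN/m (0→w₀ over full span):
  M_3 = w₀Lx/2 - w₀L²/3 - w₀x³/(6L) = 11·8·(8/5)/2 - 11·8²/3 - 11·(8/5)³/(6·8) = -61952/375 kN·m
Load 4 — applied couple M₀=-2 kN·m at a=16/5 m (b=L-a=24/5):
  M_4 = M₀  [x≤a] = (-2) = -2 kN·m
Superposition: M = Σ M_i = -177152/375 kN·m ≈ -472.405333 kN·m

M(8/5) = -177152/375 kN·m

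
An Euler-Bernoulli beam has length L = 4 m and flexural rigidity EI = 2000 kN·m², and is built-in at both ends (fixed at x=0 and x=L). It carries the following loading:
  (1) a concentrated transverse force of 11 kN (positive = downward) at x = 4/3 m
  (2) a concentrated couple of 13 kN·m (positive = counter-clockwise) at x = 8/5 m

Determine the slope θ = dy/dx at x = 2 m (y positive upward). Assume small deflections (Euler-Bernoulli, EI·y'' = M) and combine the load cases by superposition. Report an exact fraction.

Load 1 — point force P=11 kN at a=4/3 m (b=L-a=8/3):
  θ_1 = Pa²(L-x)(2bL-(3b+a)(L-x))/(2L³EI)  [x>a] = 11·(4/3)²·(4-2)·(2·(8/3)·4-(3·(8/3)+(4/3))·(4-2))/(2·4³·2000) = 11/27000 rad
Load 2 — applied couple M₀=13 kN·m at a=8/5 m (b=L-a=12/5):
  θ_2 = (R_Ax²/2 - M_Ax - M₀(x-a))/EI  [x>a] with R_A=117/25, M_A=39/25 = ((117/25)·2²/2 - (39/25)·2 - 13·(2-(8/5)))/2000 = 13/25000 rad
Superposition: θ = Σ θ_i = 313/337500 rad ≈ 0.000927 rad

θ(2) = 313/337500 rad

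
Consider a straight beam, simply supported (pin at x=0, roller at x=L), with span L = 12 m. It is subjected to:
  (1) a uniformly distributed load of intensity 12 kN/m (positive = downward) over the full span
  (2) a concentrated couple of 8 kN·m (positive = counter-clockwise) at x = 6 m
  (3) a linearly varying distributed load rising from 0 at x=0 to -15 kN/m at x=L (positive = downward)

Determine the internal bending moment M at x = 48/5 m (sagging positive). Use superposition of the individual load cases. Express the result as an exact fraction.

M(48/5) = 824/25 kN·m

Load 1 — uniform load w=12 kN/m over full span:
  M_1 = wx(L-x)/2 = 12·(48/5)·(12-(48/5))/2 = 3456/25 kN·m
Load 2 — applied couple M₀=8 kN·m at a=6 m (b=L-a=6):
  M_2 = M₀x/L - M₀  [x>a] = 8·(48/5)/12 - 8 = -8/5 kN·m
Load 3 — triangular load w₀=-15 kN/m (0→w₀ over full span):
  M_3 = w₀Lx/6 - w₀x³/(6L) = (-15)·12·(48/5)/6 - (-15)·(48/5)³/(6·12) = -2592/25 kN·m
Superposition: M = Σ M_i = 824/25 kN·m ≈ 32.960000 kN·m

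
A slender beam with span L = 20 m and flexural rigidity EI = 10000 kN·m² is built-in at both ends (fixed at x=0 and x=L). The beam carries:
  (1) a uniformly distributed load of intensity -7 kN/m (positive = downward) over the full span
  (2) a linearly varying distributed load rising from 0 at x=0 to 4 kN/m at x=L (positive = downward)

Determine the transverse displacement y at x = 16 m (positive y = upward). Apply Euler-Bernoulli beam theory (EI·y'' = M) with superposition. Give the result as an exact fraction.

y(16) = 3808/46875 m

Load 1 — uniform load w=-7 kN/m over full span:
  y_1 = -wx²(L-x)²/(24EI) = -(-7)·16²·(20-16)²/(24·10000) = 224/1875 m
Load 2 — triangular load w₀=4 kN/m (0→w₀ over full span):
  y_2 = -w₀x²(L-x)²(x+2L)/(120LEI) = -4·16²·(20-16)²·(16+2·20)/(120·20·10000) = -1792/46875 m
Superposition: y = Σ y_i = 3808/46875 m ≈ 0.081237 m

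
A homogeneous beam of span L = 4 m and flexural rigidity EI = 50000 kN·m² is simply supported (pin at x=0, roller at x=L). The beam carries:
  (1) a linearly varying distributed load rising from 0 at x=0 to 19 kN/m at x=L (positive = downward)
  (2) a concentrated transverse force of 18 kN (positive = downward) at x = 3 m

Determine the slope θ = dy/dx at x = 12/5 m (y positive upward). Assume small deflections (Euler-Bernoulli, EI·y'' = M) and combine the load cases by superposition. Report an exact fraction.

θ(12/5) = 179531/1125000000 rad

Load 1 — triangular load w₀=19 kN/m (0→w₀ over full span):
  θ_1 = -w₀(7L⁴-30L²x²+15x⁴)/(360LEI) = -19·(7·4⁴-30·4²·(12/5)²+15·(12/5)⁴)/(360·4·50000) = 2204/17578125 rad
Load 2 — point force P=18 kN at a=3 m (b=L-a=1):
  θ_2 = -Pb(L²-b²-3x²)/(6LEI)  [x≤a] = -18·1·(4²-1²-3·(12/5)²)/(6·4·50000) = 171/5000000 rad
Superposition: θ = Σ θ_i = 179531/1125000000 rad ≈ 0.000160 rad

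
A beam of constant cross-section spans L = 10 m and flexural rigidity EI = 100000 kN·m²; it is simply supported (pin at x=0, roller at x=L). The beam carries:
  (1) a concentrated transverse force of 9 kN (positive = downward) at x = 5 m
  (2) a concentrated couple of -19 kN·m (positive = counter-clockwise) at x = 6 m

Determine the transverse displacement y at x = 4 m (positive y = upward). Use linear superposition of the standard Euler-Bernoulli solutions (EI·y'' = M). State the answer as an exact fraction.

Load 1 — point force P=9 kN at a=5 m (b=L-a=5):
  y_1 = -Pbx(L²-b²-x²)/(6LEI)  [x≤a] = -9·5·4·(10²-5²-4²)/(6·10·100000) = -177/100000 m
Load 2 — applied couple M₀=-19 kN·m at a=6 m (b=L-a=4):
  y_2 = (M₀x³/(6L)+C₁x)/EI  [x≤a] with C₁=M₀(3b²-L²)/(6L)=247/15 = ((-19)·4³/(6·10)+(247/15)·4)/100000 = 57/125000 m
Superposition: y = Σ y_i = -657/500000 m ≈ -0.001314 m

y(4) = -657/500000 m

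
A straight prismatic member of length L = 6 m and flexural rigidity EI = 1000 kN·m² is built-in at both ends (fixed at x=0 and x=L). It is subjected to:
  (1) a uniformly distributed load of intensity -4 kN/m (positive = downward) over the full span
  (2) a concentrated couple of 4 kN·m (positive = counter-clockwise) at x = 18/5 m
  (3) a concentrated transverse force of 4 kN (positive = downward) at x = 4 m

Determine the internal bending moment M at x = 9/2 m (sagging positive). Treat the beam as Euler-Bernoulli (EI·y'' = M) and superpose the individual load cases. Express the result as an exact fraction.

Load 1 — uniform load w=-4 kN/m over full span:
  M_1 = wLx/2 - wL²/12 - wx²/2 = (-4)·6·(9/2)/2 - (-4)·6²/12 - (-4)·(9/2)²/2 = -3/2 kN·m
Load 2 — applied couple M₀=4 kN·m at a=18/5 m (b=L-a=12/5):
  M_2 = R_Ax - M_A - M₀  [x>a] with R_A=24/25, M_A=32/25 = (24/25)·(9/2) - (32/25) - 4 = -24/25 kN·m
Load 3 — point force P=4 kN at a=4 m (b=L-a=2):
  M_3 = Pa²(a+3b)(L-x)/L³ - Pa²b/L²  [x>a] = 4·4²·(4+3·2)·(6-(9/2))/6³ - 4·4²·2/6² = 8/9 kN·m
Superposition: M = Σ M_i = -707/450 kN·m ≈ -1.571111 kN·m

M(9/2) = -707/450 kN·m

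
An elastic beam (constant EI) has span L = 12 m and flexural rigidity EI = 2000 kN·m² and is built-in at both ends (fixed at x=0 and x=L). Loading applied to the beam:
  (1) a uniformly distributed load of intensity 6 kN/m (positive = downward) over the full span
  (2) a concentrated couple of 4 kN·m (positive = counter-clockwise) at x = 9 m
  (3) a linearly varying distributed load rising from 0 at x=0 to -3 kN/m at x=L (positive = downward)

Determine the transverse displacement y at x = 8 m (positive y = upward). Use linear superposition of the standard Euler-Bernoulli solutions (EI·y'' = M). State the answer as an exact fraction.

y(8) = -367/3750 m

Load 1 — uniform load w=6 kN/m over full span:
  y_1 = -wx²(L-x)²/(24EI) = -6·8²·(12-8)²/(24·2000) = -16/125 m
Load 2 — applied couple M₀=4 kN·m at a=9 m (b=L-a=3):
  y_2 = (R_Ax³/6 - M_Ax²/2)/EI  [x≤a] with R_A=3/8, M_A=5/4 = ((3/8)·8³/6 - (5/4)·8²/2)/2000 = -1/250 m
Load 3 — triangular load w₀=-3 kN/m (0→w₀ over full span):
  y_3 = -w₀x²(L-x)²(x+2L)/(120LEI) = -(-3)·8²·(12-8)²·(8+2·12)/(120·12·2000) = 64/1875 m
Superposition: y = Σ y_i = -367/3750 m ≈ -0.097867 m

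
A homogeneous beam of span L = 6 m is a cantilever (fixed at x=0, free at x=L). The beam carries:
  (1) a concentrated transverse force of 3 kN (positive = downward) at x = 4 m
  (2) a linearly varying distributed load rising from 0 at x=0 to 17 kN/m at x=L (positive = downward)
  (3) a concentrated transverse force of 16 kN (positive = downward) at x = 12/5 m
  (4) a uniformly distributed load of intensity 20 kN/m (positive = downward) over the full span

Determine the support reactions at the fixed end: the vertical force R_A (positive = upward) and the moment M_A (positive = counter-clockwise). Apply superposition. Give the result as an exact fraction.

Load 1 — point force P=3 kN at a=4 m (b=L-a=2):
  R_A = P = 3 kN
  M_A = Pa = 3·4 = 12 kN·m
Load 2 — triangular load w₀=17 kN/m (0→w₀ over full span):
  R_A = w₀L/2 = 17·6/2 = 51 kN
  M_A = w₀L²/3 = 17·6²/3 = 204 kN·m
Load 3 — point force P=16 kN at a=12/5 m (b=L-a=18/5):
  R_A = P = 16 kN
  M_A = Pa = 16·(12/5) = 192/5 kN·m
Load 4 — uniform load w=20 kN/m over full span:
  R_A = wL = 20·6 = 120 kN
  M_A = wL²/2 = 20·6²/2 = 360 kN·m
Superposition: R_A = 190 kN, M_A = 3072/5 kN·m

R_A = 190 kN, M_A = 3072/5 kN·m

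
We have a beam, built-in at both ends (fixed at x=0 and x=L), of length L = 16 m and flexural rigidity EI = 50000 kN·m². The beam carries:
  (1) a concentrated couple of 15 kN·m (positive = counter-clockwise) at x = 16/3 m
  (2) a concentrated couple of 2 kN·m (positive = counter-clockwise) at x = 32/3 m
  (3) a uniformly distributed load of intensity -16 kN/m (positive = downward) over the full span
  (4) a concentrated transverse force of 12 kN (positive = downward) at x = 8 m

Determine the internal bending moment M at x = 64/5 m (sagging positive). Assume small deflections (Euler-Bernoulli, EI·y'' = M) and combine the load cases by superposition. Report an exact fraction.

Load 1 — applied couple M₀=15 kN·m at a=16/3 m (b=L-a=32/3):
  M_1 = R_Ax - M_A - M₀  [x>a] with R_A=5/4, M_A=0 = (5/4)·(64/5) - 0 - 15 = 1 kN·m
Load 2 — applied couple M₀=2 kN·m at a=32/3 m (b=L-a=16/3):
  M_2 = R_Ax - M_A - M₀  [x>a] with R_A=1/6, M_A=2/3 = (1/6)·(64/5) - (2/3) - 2 = -8/15 kN·m
Load 3 — uniform load w=-16 kN/m over full span:
  M_3 = wLx/2 - wL²/12 - wx²/2 = (-16)·16·(64/5)/2 - (-16)·16²/12 - (-16)·(64/5)²/2 = 1024/75 kN·m
Load 4 — point force P=12 kN at a=8 m (b=L-a=8):
  M_4 = Pa²(a+3b)(L-x)/L³ - Pa²b/L²  [x>a] = 12·8²·(8+3·8)·(16-(64/5))/16³ - 12·8²·8/16² = -24/5 kN·m
Superposition: M = Σ M_i = 233/25 kN·m ≈ 9.320000 kN·m

M(64/5) = 233/25 kN·m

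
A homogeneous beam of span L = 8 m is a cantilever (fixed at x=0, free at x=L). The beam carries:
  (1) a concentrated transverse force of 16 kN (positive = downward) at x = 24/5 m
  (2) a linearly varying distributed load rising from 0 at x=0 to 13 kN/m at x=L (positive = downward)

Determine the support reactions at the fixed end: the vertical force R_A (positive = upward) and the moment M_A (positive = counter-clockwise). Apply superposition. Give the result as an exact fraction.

R_A = 68 kN, M_A = 5312/15 kN·m

Load 1 — point force P=16 kN at a=24/5 m (b=L-a=16/5):
  R_A = P = 16 kN
  M_A = Pa = 16·(24/5) = 384/5 kN·m
Load 2 — triangular load w₀=13 kN/m (0→w₀ over full span):
  R_A = w₀L/2 = 13·8/2 = 52 kN
  M_A = w₀L²/3 = 13·8²/3 = 832/3 kN·m
Superposition: R_A = 68 kN, M_A = 5312/15 kN·m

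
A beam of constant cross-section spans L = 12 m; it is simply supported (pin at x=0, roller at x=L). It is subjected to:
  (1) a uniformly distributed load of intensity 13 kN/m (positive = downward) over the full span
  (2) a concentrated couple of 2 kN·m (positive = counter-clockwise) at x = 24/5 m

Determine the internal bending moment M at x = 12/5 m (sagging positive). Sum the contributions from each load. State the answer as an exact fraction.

M(12/5) = 3754/25 kN·m

Load 1 — uniform load w=13 kN/m over full span:
  M_1 = wx(L-x)/2 = 13·(12/5)·(12-(12/5))/2 = 3744/25 kN·m
Load 2 — applied couple M₀=2 kN·m at a=24/5 m (b=L-a=36/5):
  M_2 = M₀x/L  [x≤a] = 2·(12/5)/12 = 2/5 kN·m
Superposition: M = Σ M_i = 3754/25 kN·m ≈ 150.160000 kN·m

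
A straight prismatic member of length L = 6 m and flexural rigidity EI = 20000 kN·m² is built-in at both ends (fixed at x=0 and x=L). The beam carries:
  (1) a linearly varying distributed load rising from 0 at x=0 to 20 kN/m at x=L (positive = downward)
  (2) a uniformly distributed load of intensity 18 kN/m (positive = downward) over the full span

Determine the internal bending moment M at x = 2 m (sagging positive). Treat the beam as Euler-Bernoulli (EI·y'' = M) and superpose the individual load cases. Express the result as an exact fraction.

Load 1 — triangular load w₀=20 kN/m (0→w₀ over full span):
  M_1 = 3w₀Lx/20 - w₀L²/30 - w₀x³/(6L) = 3·20·6·2/20 - 20·6²/30 - 20·2³/(6·6) = 68/9 kN·m
Load 2 — uniform load w=18 kN/m over full span:
  M_2 = wLx/2 - wL²/12 - wx²/2 = 18·6·2/2 - 18·6²/12 - 18·2²/2 = 18 kN·m
Superposition: M = Σ M_i = 230/9 kN·m ≈ 25.555556 kN·m

M(2) = 230/9 kN·m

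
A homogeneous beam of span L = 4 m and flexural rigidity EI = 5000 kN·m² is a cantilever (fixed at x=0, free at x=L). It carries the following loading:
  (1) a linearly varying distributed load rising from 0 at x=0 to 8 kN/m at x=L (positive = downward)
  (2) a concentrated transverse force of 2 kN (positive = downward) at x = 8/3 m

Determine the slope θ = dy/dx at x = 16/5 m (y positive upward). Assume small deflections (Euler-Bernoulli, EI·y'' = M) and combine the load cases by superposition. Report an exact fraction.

Load 1 — triangular load w₀=8 kN/m (0→w₀ over full span):
  θ_1 = (w₀Lx²/4-w₀L²x/3-w₀x⁴/(24L))/EI = (8·4·(16/5)²/4-8·4²·(16/5)/3-8·(16/5)⁴/(24·4))/5000 = -14848/1171875 rad
Load 2 — point force P=2 kN at a=8/3 m (b=L-a=4/3):
  θ_2 = -Pa²/(2EI)  [x>a] = -2·(8/3)²/(2·5000) = -8/5625 rad
Superposition: θ = Σ θ_i = -49544/3515625 rad ≈ -0.014093 rad

θ(16/5) = -49544/3515625 rad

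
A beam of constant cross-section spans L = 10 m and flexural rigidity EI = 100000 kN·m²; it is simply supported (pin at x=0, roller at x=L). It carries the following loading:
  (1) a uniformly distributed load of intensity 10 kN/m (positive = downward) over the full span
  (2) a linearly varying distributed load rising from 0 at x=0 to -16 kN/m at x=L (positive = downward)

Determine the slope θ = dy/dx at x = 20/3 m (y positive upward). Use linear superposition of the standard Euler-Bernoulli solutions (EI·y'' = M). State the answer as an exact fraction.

Load 1 — uniform load w=10 kN/m over full span:
  θ_1 = -w(L³-6Lx²+4x³)/(24EI) = -10·(10³-6·10·(20/3)²+4·(20/3)³)/(24·100000) = 13/6480 rad
Load 2 — triangular load w₀=-16 kN/m (0→w₀ over full span):
  θ_2 = -w₀(7L⁴-30L²x²+15x⁴)/(360LEI) = -(-16)·(7·10⁴-30·10²·(20/3)²+15·(20/3)⁴)/(360·10·100000) = -91/60750 rad
Superposition: θ = Σ θ_i = 247/486000 rad ≈ 0.000508 rad

θ(20/3) = 247/486000 rad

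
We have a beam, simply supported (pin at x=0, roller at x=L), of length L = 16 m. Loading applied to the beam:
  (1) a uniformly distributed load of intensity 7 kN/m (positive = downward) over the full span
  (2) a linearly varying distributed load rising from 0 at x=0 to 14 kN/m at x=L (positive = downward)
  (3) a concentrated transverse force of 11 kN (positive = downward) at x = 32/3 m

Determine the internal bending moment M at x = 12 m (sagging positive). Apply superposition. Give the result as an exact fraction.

Load 1 — uniform load w=7 kN/m over full span:
  M_1 = wx(L-x)/2 = 7·12·(16-12)/2 = 168 kN·m
Load 2 — triangular load w₀=14 kN/m (0→w₀ over full span):
  M_2 = w₀Lx/6 - w₀x³/(6L) = 14·16·12/6 - 14·12³/(6·16) = 196 kN·m
Load 3 — point force P=11 kN at a=32/3 m (b=L-a=16/3):
  M_3 = Pa(L-x)/L  [x>a] = 11·(32/3)·(16-12)/16 = 88/3 kN·m
Superposition: M = Σ M_i = 1180/3 kN·m ≈ 393.333333 kN·m

M(12) = 1180/3 kN·m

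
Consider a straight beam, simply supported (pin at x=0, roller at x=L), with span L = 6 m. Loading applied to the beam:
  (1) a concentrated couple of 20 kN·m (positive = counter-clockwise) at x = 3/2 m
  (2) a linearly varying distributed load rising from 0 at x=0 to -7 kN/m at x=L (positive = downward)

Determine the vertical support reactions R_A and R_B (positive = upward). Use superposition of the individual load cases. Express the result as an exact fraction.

R_A = -11/3 kN, R_B = -52/3 kN

Load 1 — applied couple M₀=20 kN·m at a=3/2 m (b=L-a=9/2):
  R_A = M₀/L = 20/6 = 10/3 kN
  R_B = -M₀/L = -20/6 = -10/3 kN
Load 2 — triangular load w₀=-7 kN/m (0→w₀ over full span):
  R_A = w₀L/6 = (-7)·6/6 = -7 kN
  R_B = w₀L/3 = (-7)·6/3 = -14 kN
Superposition: R_A = -11/3 kN, R_B = -52/3 kN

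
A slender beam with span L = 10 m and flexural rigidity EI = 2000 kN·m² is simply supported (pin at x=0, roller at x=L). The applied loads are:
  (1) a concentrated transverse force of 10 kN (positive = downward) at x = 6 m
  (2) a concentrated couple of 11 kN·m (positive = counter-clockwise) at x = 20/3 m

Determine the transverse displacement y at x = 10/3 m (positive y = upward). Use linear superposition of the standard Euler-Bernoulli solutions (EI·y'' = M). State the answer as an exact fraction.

Load 1 — point force P=10 kN at a=6 m (b=L-a=4):
  y_1 = -Pbx(L²-b²-x²)/(6LEI)  [x≤a] = -10·4·(10/3)·(10²-4²-(10/3)²)/(6·10·2000) = -164/2025 m
Load 2 — applied couple M₀=11 kN·m at a=20/3 m (b=L-a=10/3):
  y_2 = (M₀x³/(6L)+C₁x)/EI  [x≤a] with C₁=M₀(3b²-L²)/(6L)=-110/9 = (11·(10/3)³/(6·10)+(-110/9)·(10/3))/2000 = -11/648 m
Superposition: y = Σ y_i = -529/5400 m ≈ -0.097963 m

y(10/3) = -529/5400 m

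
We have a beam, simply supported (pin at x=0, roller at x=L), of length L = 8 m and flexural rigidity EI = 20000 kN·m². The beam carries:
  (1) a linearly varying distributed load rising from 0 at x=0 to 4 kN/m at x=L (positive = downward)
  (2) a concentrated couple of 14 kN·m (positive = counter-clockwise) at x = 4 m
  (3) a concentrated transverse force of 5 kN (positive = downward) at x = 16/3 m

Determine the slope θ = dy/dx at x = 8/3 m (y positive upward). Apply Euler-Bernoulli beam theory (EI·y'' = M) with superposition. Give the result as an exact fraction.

θ(8/3) = -18367/12150000 rad

Load 1 — triangular load w₀=4 kN/m (0→w₀ over full span):
  θ_1 = -w₀(7L⁴-30L²x²+15x⁴)/(360LEI) = -4·(7·8⁴-30·8²·(8/3)²+15·(8/3)⁴)/(360·8·20000) = -832/759375 rad
Load 2 — applied couple M₀=14 kN·m at a=4 m (b=L-a=4):
  θ_2 = (M₀x²/(2L)+C₁)/EI  [x≤a] with C₁=M₀(3b²-L²)/(6L)=-14/3 = (14·(8/3)²/(2·8)+(-14/3))/20000 = 7/90000 rad
Load 3 — point force P=5 kN at a=16/3 m (b=L-a=8/3):
  θ_3 = -Pb(L²-b²-3x²)/(6LEI)  [x≤a] = -5·(8/3)·(8²-(8/3)²-3·(8/3)²)/(6·8·20000) = -1/2025 rad
Superposition: θ = Σ θ_i = -18367/12150000 rad ≈ -0.001512 rad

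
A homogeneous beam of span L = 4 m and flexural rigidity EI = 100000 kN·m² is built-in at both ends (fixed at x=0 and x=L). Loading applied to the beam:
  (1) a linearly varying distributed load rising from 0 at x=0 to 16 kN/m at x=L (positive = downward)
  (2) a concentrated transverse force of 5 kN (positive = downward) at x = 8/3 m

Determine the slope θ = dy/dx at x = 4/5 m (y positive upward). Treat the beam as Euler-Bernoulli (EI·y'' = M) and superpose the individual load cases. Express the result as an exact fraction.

θ(4/5) = -9689/210937500 rad

Load 1 — triangular load w₀=16 kN/m (0→w₀ over full span):
  θ_1 = -w₀(2x(L-x)(L-2x)(x+2L)+x²(L-x)²)/(120LEI) = -16·(2·(4/5)·(4-(4/5))·(4-2·(4/5))·((4/5)+2·4)+(4/5)²·(4-(4/5))²)/(120·4·100000) = -224/5859375 rad
Load 2 — point force P=5 kN at a=8/3 m (b=L-a=4/3):
  θ_2 = -Pb²x(2aL-(3a+b)x)/(2L³EI)  [x≤a] = -5·(4/3)²·(4/5)·(2·(8/3)·4-(3·(8/3)+(4/3))·(4/5))/(2·4³·100000) = -13/1687500 rad
Superposition: θ = Σ θ_i = -9689/210937500 rad ≈ -0.000046 rad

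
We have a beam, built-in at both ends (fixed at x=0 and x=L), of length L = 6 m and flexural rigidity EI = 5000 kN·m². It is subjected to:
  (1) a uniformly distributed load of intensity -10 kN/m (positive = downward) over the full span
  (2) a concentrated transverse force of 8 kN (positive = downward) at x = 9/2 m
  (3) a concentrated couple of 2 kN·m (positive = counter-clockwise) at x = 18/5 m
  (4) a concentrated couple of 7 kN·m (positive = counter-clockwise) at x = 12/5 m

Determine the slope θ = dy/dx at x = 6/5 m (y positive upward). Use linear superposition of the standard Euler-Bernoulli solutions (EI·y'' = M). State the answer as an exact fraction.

Load 1 — uniform load w=-10 kN/m over full span:
  θ_1 = -wx(L-x)(L-2x)/(12EI) = -(-10)·(6/5)·(6-(6/5))·(6-2·(6/5))/(12·5000) = 54/15625 rad
Load 2 — point force P=8 kN at a=9/2 m (b=L-a=3/2):
  θ_2 = -Pb²x(2aL-(3a+b)x)/(2L³EI)  [x≤a] = -8·(3/2)²·(6/5)·(2·(9/2)·6-(3·(9/2)+(3/2))·(6/5))/(2·6³·5000) = -9/25000 rad
Load 3 — applied couple M₀=2 kN·m at a=18/5 m (b=L-a=12/5):
  θ_3 = (R_Ax²/2 - M_Ax)/EI  [x≤a] with R_A=12/25, M_A=16/25 = ((12/25)·(6/5)²/2 - (16/25)·(6/5))/5000 = -33/390625 rad
Load 4 — applied couple M₀=7 kN·m at a=12/5 m (b=L-a=18/5):
  θ_4 = (R_Ax²/2 - M_Ax)/EI  [x≤a] with R_A=42/25, M_A=21/25 = ((42/25)·(6/5)²/2 - (21/25)·(6/5))/5000 = 63/1562500 rad
Superposition: θ = Σ θ_i = 9537/3125000 rad ≈ 0.003052 rad

θ(6/5) = 9537/3125000 rad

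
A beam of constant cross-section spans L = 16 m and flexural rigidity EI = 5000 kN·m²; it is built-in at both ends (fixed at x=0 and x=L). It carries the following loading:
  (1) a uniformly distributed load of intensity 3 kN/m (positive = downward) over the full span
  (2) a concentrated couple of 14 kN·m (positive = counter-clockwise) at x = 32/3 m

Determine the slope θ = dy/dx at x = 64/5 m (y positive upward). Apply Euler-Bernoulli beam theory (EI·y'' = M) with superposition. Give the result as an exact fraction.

θ(64/5) = 4888/234375 rad

Load 1 — uniform load w=3 kN/m over full span:
  θ_1 = -wx(L-x)(L-2x)/(12EI) = -3·(64/5)·(16-(64/5))·(16-2·(64/5))/(12·5000) = 1536/78125 rad
Load 2 — applied couple M₀=14 kN·m at a=32/3 m (b=L-a=16/3):
  θ_2 = (R_Ax²/2 - M_Ax - M₀(x-a))/EI  [x>a] with R_A=7/6, M_A=14/3 = ((7/6)·(64/5)²/2 - (14/3)·(64/5) - 14·((64/5)-(32/3)))/5000 = 56/46875 rad
Superposition: θ = Σ θ_i = 4888/234375 rad ≈ 0.020855 rad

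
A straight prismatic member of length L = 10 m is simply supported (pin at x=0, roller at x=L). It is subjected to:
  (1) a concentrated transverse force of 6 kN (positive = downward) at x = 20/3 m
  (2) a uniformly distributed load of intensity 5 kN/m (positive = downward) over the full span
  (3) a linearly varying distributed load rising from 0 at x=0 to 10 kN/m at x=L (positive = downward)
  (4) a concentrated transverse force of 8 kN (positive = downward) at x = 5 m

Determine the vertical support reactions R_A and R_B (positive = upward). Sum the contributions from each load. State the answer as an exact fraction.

Load 1 — point force P=6 kN at a=20/3 m (b=L-a=10/3):
  R_A = Pb/L = 6·(10/3)/10 = 2 kN
  R_B = Pa/L = 6·(20/3)/10 = 4 kN
Load 2 — uniform load w=5 kN/m over full span:
  R_A = wL/2 = 5·10/2 = 25 kN
  R_B = wL/2 = 5·10/2 = 25 kN
Load 3 — triangular load w₀=10 kN/m (0→w₀ over full span):
  R_A = w₀L/6 = 10·10/6 = 50/3 kN
  R_B = w₀L/3 = 10·10/3 = 100/3 kN
Load 4 — point force P=8 kN at a=5 m (b=L-a=5):
  R_A = Pb/L = 8·5/10 = 4 kN
  R_B = Pa/L = 8·5/10 = 4 kN
Superposition: R_A = 143/3 kN, R_B = 199/3 kN

R_A = 143/3 kN, R_B = 199/3 kN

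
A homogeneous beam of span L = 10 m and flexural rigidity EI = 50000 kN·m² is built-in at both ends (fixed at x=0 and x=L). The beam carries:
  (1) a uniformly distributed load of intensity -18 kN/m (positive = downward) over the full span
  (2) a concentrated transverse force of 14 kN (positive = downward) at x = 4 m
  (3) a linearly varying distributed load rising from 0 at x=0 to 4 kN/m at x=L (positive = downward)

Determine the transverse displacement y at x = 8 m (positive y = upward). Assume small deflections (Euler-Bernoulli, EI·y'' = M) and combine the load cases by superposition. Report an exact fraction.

Load 1 — uniform load w=-18 kN/m over full span:
  y_1 = -wx²(L-x)²/(24EI) = -(-18)·8²·(10-8)²/(24·50000) = 12/3125 m
Load 2 — point force P=14 kN at a=4 m (b=L-a=6):
  y_2 = -Pa²(L-x)²(3bL-(3b+a)(L-x))/(6L³EI)  [x>a] = -14·4²·(10-8)²·(3·6·10-(3·6+4)·(10-8))/(6·10³·50000) = -476/1171875 m
Load 3 — triangular load w₀=4 kN/m (0→w₀ over full span):
  y_3 = -w₀x²(L-x)²(x+2L)/(120LEI) = -4·8²·(10-8)²·(8+2·10)/(120·10·50000) = -112/234375 m
Superposition: y = Σ y_i = 3464/1171875 m ≈ 0.002956 m

y(8) = 3464/1171875 m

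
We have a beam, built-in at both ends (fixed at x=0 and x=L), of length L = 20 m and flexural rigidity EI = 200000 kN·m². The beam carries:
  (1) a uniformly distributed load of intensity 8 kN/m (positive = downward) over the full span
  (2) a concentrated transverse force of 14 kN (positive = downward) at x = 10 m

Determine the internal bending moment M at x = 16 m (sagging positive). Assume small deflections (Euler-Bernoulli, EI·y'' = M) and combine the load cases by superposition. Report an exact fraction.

Load 1 — uniform load w=8 kN/m over full span:
  M_1 = wLx/2 - wL²/12 - wx²/2 = 8·20·16/2 - 8·20²/12 - 8·16²/2 = -32/3 kN·m
Load 2 — point force P=14 kN at a=10 m (b=L-a=10):
  M_2 = Pa²(a+3b)(L-x)/L³ - Pa²b/L²  [x>a] = 14·10²·(10+3·10)·(20-16)/20³ - 14·10²·10/20² = -7 kN·m
Superposition: M = Σ M_i = -53/3 kN·m ≈ -17.666667 kN·m

M(16) = -53/3 kN·m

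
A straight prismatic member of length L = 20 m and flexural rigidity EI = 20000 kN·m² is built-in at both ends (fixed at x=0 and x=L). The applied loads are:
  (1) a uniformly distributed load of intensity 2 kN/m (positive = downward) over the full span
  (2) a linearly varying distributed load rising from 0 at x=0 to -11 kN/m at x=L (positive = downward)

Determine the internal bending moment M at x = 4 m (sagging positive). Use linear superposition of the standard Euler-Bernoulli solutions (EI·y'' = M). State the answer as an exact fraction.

M(4) = 268/15 kN·m

Load 1 — uniform load w=2 kN/m over full span:
  M_1 = wLx/2 - wL²/12 - wx²/2 = 2·20·4/2 - 2·20²/12 - 2·4²/2 = -8/3 kN·m
Load 2 — triangular load w₀=-11 kN/m (0→w₀ over full span):
  M_2 = 3w₀Lx/20 - w₀L²/30 - w₀x³/(6L) = 3·(-11)·20·4/20 - (-11)·20²/30 - (-11)·4³/(6·20) = 308/15 kN·m
Superposition: M = Σ M_i = 268/15 kN·m ≈ 17.866667 kN·m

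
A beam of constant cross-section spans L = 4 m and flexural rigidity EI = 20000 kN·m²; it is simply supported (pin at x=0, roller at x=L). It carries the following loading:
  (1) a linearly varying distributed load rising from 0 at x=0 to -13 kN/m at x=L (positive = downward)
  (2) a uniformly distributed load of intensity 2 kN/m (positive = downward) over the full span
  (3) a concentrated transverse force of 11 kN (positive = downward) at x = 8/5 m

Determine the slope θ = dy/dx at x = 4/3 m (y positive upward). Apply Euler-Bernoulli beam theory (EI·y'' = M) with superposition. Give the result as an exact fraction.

Load 1 — triangular load w₀=-13 kN/m (0→w₀ over full span):
  θ_1 = -w₀(7L⁴-30L²x²+15x⁴)/(360LEI) = -(-13)·(7·4⁴-30·4²·(4/3)²+15·(4/3)⁴)/(360·4·20000) = 338/759375 rad
Load 2 — uniform load w=2 kN/m over full span:
  θ_2 = -w(L³-6Lx²+4x³)/(24EI) = -2·(4³-6·4·(4/3)²+4·(4/3)³)/(24·20000) = -13/101250 rad
Load 3 — point force P=11 kN at a=8/5 m (b=L-a=12/5):
  θ_3 = -Pb(L²-b²-3x²)/(6LEI)  [x≤a] = -11·(12/5)·(4²-(12/5)²-3·(4/3)²)/(6·4·20000) = -253/937500 rad
Superposition: θ = Σ θ_i = 3557/75937500 rad ≈ 0.000047 rad

θ(4/3) = 3557/75937500 rad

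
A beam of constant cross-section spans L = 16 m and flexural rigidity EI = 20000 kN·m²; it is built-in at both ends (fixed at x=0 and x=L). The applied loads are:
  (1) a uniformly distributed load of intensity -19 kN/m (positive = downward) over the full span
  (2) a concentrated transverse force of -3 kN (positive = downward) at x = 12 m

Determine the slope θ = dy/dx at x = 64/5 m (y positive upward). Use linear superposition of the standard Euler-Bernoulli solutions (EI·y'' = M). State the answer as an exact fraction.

Load 1 — uniform load w=-19 kN/m over full span:
  θ_1 = -wx(L-x)(L-2x)/(12EI) = -(-19)·(64/5)·(16-(64/5))·(16-2·(64/5))/(12·20000) = -2432/78125 rad
Load 2 — point force P=-3 kN at a=12 m (b=L-a=4):
  θ_2 = Pa²(L-x)(2bL-(3b+a)(L-x))/(2L³EI)  [x>a] = (-3)·12²·(16-(64/5))·(2·4·16-(3·4+12)·(16-(64/5)))/(2·16³·20000) = -27/62500 rad
Superposition: θ = Σ θ_i = -9863/312500 rad ≈ -0.031562 rad

θ(64/5) = -9863/312500 rad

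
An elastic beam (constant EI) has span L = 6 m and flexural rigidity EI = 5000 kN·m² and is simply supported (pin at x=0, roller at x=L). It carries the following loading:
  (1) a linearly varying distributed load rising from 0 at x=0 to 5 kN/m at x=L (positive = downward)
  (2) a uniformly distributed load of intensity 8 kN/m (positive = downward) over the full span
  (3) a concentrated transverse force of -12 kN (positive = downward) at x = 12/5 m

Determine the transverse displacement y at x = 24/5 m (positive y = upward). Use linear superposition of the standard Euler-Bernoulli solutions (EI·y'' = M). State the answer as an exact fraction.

Load 1 — triangular load w₀=5 kN/m (0→w₀ over full span):
  y_1 = -w₀x(7L⁴-10L²x²+3x⁴)/(360LEI) = -5·(24/5)·(7·6⁴-10·6²·(24/5)²+3·(24/5)⁴)/(360·6·5000) = -10287/1953125 m
Load 2 — uniform load w=8 kN/m over full span:
  y_2 = -wx(L³-2Lx²+x³)/(24EI) = -8·(24/5)·(6³-2·6·(24/5)²+(24/5)³)/(24·5000) = -6264/390625 m
Load 3 — point force P=-12 kN at a=12/5 m (b=L-a=18/5):
  y_3 = -Pa(L-x)(2Lx-a²-x²)/(6LEI)  [x>a] = -(-12)·(12/5)·(6-(24/5))·(2·6·(24/5)-(12/5)²-(24/5)²)/(6·6·5000) = 432/78125 m
Superposition: y = Σ y_i = -30807/1953125 m ≈ -0.015773 m

y(24/5) = -30807/1953125 m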